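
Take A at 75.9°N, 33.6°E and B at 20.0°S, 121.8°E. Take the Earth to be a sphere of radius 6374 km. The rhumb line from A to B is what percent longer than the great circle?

Great circle: σ = 1.9013 rad → d_gc = Rσ = 12118.9 km
Rhumb: Δφ = -1.6738, Δλ = +1.5394, Δψ = -2.4465, q = Δφ/Δψ = 0.6841 → d_rh = R√(Δφ²+q²Δλ²) = 12604.8 km
Excess = (12604.8 − 12118.9) / 12118.9 = 485.9 / 12118.9 = 4.01% ≈ 4.0%

4.0%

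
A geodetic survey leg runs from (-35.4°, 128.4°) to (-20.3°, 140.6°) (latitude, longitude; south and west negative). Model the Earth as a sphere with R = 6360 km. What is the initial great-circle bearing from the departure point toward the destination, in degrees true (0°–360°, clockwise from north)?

N = sin Δλ·cos φ₂ = +0.1982;  D = cos φ₁ sin φ₂ − sin φ₁ cos φ₂ cos Δλ = +0.2482
initial course = atan2(N, D) = 38.61°

38.6°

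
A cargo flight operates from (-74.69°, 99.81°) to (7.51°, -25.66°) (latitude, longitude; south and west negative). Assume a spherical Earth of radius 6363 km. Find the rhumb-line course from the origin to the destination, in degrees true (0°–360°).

314.3°

Δψ = ln[tan(π/4+φ₂/2)/tan(π/4+φ₁/2)] = +2.1383
Δλ = -2.1899 rad (taken the short way round)
course = atan2(Δλ, Δψ) = 314.32°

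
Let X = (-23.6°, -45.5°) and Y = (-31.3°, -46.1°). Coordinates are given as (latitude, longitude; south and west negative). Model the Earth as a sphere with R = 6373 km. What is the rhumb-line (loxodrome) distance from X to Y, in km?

859 km

Rhumb course C = atan2(Δλ, Δψ) with Δψ = ln[tan(π/4+φ₂/2)/tan(π/4+φ₁/2)] = -0.1516, Δλ = -0.0105 → C = 183.95°
d = R·|Δφ| / |cos C| = 6373·0.13439 / 0.99762 = 859 km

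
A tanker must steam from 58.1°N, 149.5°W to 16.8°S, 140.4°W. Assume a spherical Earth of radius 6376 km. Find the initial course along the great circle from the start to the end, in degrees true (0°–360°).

θ = atan2( sin Δλ·cos φ₂ ,  cos φ₁ sin φ₂ − sin φ₁ cos φ₂ cos Δλ )
  = atan2(+0.1514, -0.9552) = 170.99°

171.0°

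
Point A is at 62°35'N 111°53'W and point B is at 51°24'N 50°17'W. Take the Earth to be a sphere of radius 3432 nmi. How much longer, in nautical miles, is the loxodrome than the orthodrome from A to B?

73 nmi

Great circle: cos σ = sin φ₁ sin φ₂ + cos φ₁ cos φ₂ cos Δλ,  σ = 0.5910 rad → d_gc = 2028.4 nmi
Rhumb line: Δψ = -0.3616, q = Δφ/Δψ = 0.5398, d_rh = R√(Δφ²+q²Δλ²) = 2101.2 nmi
Excess = 2101.2 − 2028.4 = 72.8 ≈ 73 nmi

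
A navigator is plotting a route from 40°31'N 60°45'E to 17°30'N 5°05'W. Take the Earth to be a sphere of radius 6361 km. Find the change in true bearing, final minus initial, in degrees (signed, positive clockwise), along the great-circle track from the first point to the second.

-35.5°

Initial bearing θ₁ = atan2(sin Δλ cos φ₂, cos φ₁ sin φ₂ − sin φ₁ cos φ₂ cos Δλ) = 268.35°
Final bearing θ₂ = (initial bearing from the destination back to the start) + 180° = 232.82°
Δθ = θ₂ − θ₁ = -35.5°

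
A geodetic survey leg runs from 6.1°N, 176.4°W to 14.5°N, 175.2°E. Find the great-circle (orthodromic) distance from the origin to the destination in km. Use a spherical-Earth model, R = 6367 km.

cos σ = sin φ₁ sin φ₂ + cos φ₁ cos φ₂ cos Δλ
      = sin(6.10°)sin(14.50°) + cos(6.10°)cos(14.50°)cos(-8.40°) = 0.9789
σ = 11.778° → d = Rσ = 6367·0.20557 = 1309 km

1309 km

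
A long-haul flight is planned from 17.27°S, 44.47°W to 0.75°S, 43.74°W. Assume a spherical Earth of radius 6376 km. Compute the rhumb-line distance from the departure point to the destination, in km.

Rhumb course C = atan2(Δλ, Δψ) with Δψ = ln[tan(π/4+φ₂/2)/tan(π/4+φ₁/2)] = +0.2930, Δλ = +0.0127 → C = 2.49°
d = R·|Δφ| / |cos C| = 6376·0.28833 / 0.99906 = 1840 km

1840 km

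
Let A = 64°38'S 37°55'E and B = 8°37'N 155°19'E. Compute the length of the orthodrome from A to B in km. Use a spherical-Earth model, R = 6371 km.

cos σ = sin φ₁ sin φ₂ + cos φ₁ cos φ₂ cos Δλ
      = sin(-64.63°)sin(8.62°) + cos(-64.63°)cos(8.62°)cos(117.40°) = -0.3303
σ = 109.287° → d = Rσ = 6371·1.90742 = 12152 km

12152 km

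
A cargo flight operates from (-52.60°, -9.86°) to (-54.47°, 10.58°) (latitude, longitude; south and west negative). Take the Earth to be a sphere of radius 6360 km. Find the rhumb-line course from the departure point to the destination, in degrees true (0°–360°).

98.8°

Meridional parts: M(φ₁)=-1.0833, M(φ₂)=-1.1382 → ΔM = -0.0549;  Δλ = +0.3567 rad
tan C = Δλ / ΔM = -6.4950 → C = 98.75°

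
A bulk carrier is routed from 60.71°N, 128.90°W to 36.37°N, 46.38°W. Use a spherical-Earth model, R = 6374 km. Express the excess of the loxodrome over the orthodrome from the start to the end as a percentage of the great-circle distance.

Great circle: σ = 0.9662 rad → d_gc = Rσ = 6158.3 km
Rhumb: Δφ = -0.4248, Δλ = +1.4402, Δψ = -0.6597, q = Δφ/Δψ = 0.6439 → d_rh = R√(Δφ²+q²Δλ²) = 6501.9 km
Excess = (6501.9 − 6158.3) / 6158.3 = 343.6 / 6158.3 = 5.58% ≈ 5.6%

5.6%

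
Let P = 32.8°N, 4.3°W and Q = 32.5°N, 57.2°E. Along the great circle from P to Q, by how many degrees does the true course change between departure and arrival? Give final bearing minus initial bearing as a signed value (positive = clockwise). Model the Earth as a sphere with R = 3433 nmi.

+35.6°

Initial bearing θ₁ = atan2(sin Δλ cos φ₂, cos φ₁ sin φ₂ − sin φ₁ cos φ₂ cos Δλ) = 72.50°
Final bearing θ₂ = (initial bearing from the destination back to the start) + 180° = 108.09°
Δθ = θ₂ − θ₁ = +35.6°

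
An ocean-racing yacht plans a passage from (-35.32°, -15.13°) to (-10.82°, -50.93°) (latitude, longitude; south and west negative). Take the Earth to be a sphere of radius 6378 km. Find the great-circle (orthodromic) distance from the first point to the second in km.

Haversine: a = sin²(Δφ/2)+cos φ₁ cos φ₂ sin²(Δλ/2) = 0.12073;  σ = 2·atan2(√a,√(1−a))
σ = 40.664° → d = Rσ = 6378·0.70972 = 4527 km

4527 km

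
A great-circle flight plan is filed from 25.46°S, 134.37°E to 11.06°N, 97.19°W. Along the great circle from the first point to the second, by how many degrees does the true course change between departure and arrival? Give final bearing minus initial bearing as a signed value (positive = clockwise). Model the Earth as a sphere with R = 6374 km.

-30.6°

At departure: θ₁ = atan2(sin Δλ cos φ₂, cos φ₁ sin φ₂ − sin φ₁ cos φ₂ cos Δλ) = 96.61°
At arrival: θ₂ = atan2(sin Δλ cos φ₁, −cos φ₂ sin φ₁ + sin φ₂ cos φ₁ cos Δλ) = 66.04°
Δθ = θ₂ − θ₁ = -30.6°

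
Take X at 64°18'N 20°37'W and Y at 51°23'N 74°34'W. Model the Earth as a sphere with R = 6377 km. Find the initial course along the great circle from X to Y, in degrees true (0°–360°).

270.9°

θ = atan2( sin Δλ·cos φ₂ ,  cos φ₁ sin φ₂ − sin φ₁ cos φ₂ cos Δλ )
  = atan2(-0.5046, +0.0079) = 270.90°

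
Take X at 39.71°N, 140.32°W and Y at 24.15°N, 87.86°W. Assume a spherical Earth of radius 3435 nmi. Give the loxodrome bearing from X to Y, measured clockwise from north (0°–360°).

109.4°

Δψ = ln[tan(π/4+φ₂/2)/tan(π/4+φ₁/2)] = -0.3218
Δλ = +0.9156 rad (taken the short way round)
course = atan2(Δλ, Δψ) = 109.36°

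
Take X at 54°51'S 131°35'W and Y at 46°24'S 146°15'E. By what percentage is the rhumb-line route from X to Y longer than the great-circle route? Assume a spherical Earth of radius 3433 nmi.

Great circle: σ = 0.8682 rad → d_gc = Rσ = 2980.4 nmi
Rhumb: Δφ = +0.1475, Δλ = -1.4341, Δψ = +0.2333, q = Δφ/Δψ = 0.6321 → d_rh = R√(Δφ²+q²Δλ²) = 3152.9 nmi
Excess = (3152.9 − 2980.4) / 2980.4 = 172.5 / 2980.4 = 5.79% ≈ 5.8%

5.8%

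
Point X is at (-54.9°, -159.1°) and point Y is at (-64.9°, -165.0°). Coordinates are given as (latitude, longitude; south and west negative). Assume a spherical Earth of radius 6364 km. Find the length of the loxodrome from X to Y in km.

1158 km

Δψ = ln[tan(π/4+φ₂/2)/tan(π/4+φ₁/2)] = -0.3511;  Δφ = -0.1745 rad,  Δλ = -0.1030 rad
q = Δφ/Δψ = 0.4971
d = R·√(Δφ² + q²Δλ²) = 6364·0.18188 = 1158 km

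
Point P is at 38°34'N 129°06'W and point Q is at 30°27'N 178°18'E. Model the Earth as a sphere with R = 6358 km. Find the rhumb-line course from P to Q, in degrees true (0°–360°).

Δψ = ln[tan(π/4+φ₂/2)/tan(π/4+φ₁/2)] = -0.1722
Δλ = -0.9180 rad (taken the short way round)
course = atan2(Δλ, Δψ) = 259.38°

259.4°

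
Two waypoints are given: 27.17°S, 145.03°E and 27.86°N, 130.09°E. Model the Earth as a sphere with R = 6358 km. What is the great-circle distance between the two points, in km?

cos σ = sin φ₁ sin φ₂ + cos φ₁ cos φ₂ cos Δλ
      = sin(-27.17°)sin(27.86°) + cos(-27.17°)cos(27.86°)cos(-14.94°) = 0.5466
σ = 56.869° → d = Rσ = 6358·0.99255 = 6311 km

6311 km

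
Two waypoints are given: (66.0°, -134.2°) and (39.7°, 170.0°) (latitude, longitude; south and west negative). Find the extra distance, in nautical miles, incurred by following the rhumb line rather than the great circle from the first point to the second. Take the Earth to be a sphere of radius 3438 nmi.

Great circle: cos σ = sin φ₁ sin φ₂ + cos φ₁ cos φ₂ cos Δλ,  σ = 0.7083 rad → d_gc = 2435.3 nmi
Rhumb line: Δψ = -0.7925, q = Δφ/Δψ = 0.5792, d_rh = R√(Δφ²+q²Δλ²) = 2500.4 nmi
Excess = 2500.4 − 2435.3 = 65.1 ≈ 65 nmi

65 nmi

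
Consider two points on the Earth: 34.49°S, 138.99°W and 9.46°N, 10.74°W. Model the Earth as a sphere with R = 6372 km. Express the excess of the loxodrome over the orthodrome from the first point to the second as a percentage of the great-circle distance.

2.3%

Great circle: σ = 2.2098 rad → d_gc = Rσ = 14080.9 km
Rhumb: Δφ = +0.7671, Δλ = +2.2384, Δψ = +0.8079, q = Δφ/Δψ = 0.9495 → d_rh = R√(Δφ²+q²Δλ²) = 14397.8 km
Excess = (14397.8 − 14080.9) / 14080.9 = 316.9 / 14080.9 = 2.251% ≈ 2.3%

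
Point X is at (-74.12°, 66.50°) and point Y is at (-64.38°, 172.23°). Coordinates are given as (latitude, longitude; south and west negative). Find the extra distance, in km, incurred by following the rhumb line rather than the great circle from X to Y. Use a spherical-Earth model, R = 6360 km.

519 km

Great circle: cos σ = sin φ₁ sin φ₂ + cos φ₁ cos φ₂ cos Δλ,  σ = 0.5823 rad → d_gc = 3703.5 km
Rhumb line: Δψ = +0.4887, q = Δφ/Δψ = 0.3478, d_rh = R√(Δφ²+q²Δλ²) = 4222.9 km
Excess = 4222.9 − 3703.5 = 519.4 ≈ 519 km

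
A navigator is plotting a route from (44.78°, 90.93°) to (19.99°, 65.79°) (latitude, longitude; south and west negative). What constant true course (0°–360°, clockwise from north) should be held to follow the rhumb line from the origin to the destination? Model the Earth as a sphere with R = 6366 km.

Δψ = ln[tan(π/4+φ₂/2)/tan(π/4+φ₁/2)] = -0.5198
Δλ = -0.4388 rad (taken the short way round)
course = atan2(Δλ, Δψ) = 220.17°

220.2°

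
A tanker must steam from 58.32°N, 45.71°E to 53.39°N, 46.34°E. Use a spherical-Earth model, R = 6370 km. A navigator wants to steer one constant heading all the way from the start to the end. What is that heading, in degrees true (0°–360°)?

Δψ = ln[tan(π/4+φ₂/2)/tan(π/4+φ₁/2)] = -0.1536
Δλ = +0.0110 rad (taken the short way round)
course = atan2(Δλ, Δψ) = 175.90°

175.9°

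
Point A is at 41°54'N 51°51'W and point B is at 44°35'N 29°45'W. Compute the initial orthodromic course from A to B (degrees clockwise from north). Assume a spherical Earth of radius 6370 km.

θ = atan2( sin Δλ·cos φ₂ ,  cos φ₁ sin φ₂ − sin φ₁ cos φ₂ cos Δλ )
  = atan2(+0.2680, +0.0818) = 73.03°

73.0°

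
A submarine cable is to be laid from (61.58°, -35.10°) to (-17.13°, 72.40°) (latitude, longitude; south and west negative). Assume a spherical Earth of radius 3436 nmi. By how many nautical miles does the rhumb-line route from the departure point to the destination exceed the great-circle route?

Great circle: cos σ = sin φ₁ sin φ₂ + cos φ₁ cos φ₂ cos Δλ,  σ = 1.9777 rad → d_gc = 6795.54 nmi
Rhumb line: Δψ = -1.6770, q = Δφ/Δψ = 0.8192, d_rh = R√(Δφ²+q²Δλ²) = 7082.98 nmi
Excess = 7082.98 − 6795.54 = 287.44 ≈ 287 nmi

287 nmi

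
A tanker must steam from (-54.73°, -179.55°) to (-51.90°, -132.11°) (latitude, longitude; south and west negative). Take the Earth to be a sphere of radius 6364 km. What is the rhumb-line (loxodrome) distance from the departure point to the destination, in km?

3162 km

Δψ = ln[tan(π/4+φ₂/2)/tan(π/4+φ₁/2)] = +0.0827;  Δφ = +0.0494 rad,  Δλ = +0.8280 rad
q = Δφ/Δψ = 0.5971
d = R·√(Δφ² + q²Δλ²) = 6364·0.49688 = 3162 km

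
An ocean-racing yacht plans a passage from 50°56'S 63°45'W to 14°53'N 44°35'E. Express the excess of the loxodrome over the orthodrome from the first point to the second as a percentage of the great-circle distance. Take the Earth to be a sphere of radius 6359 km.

2.8%

Great circle: σ = 1.9725 rad → d_gc = Rσ = 12543.3 km
Rhumb: Δφ = +1.1487, Δλ = +1.8908, Δψ = +1.2990, q = Δφ/Δψ = 0.8843 → d_rh = R√(Δφ²+q²Δλ²) = 12899.8 km
Excess = (12899.8 − 12543.3) / 12543.3 = 356.5 / 12543.3 = 2.84% ≈ 2.8%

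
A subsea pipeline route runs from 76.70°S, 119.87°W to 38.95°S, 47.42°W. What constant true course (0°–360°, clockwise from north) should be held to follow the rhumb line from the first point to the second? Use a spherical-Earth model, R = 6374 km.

41.9°

Δψ = ln[tan(π/4+φ₂/2)/tan(π/4+φ₁/2)] = +1.4099
Δλ = +1.2645 rad (taken the short way round)
course = atan2(Δλ, Δψ) = 41.89°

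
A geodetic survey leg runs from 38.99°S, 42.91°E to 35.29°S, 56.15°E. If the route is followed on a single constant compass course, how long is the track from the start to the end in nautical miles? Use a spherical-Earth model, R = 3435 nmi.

Rhumb course C = atan2(Δλ, Δψ) with Δψ = ln[tan(π/4+φ₂/2)/tan(π/4+φ₁/2)] = +0.0810, Δλ = +0.2311 → C = 70.67°
d = R·|Δφ| / |cos C| = 3435·0.06458 / 0.33093 = 670 nmi

670 nmi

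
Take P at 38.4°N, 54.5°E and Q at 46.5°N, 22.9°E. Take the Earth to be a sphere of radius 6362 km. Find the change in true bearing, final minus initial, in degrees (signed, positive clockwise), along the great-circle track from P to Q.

-21.7°

At departure: θ₁ = atan2(sin Δλ cos φ₂, cos φ₁ sin φ₂ − sin φ₁ cos φ₂ cos Δλ) = 299.53°
At arrival: θ₂ = atan2(sin Δλ cos φ₁, −cos φ₂ sin φ₁ + sin φ₂ cos φ₁ cos Δλ) = 277.85°
Δθ = θ₂ − θ₁ = -21.7°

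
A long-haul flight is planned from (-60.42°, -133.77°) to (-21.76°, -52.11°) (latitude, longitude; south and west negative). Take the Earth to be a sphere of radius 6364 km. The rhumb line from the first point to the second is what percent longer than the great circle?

4.4%

Great circle: σ = 1.1714 rad → d_gc = Rσ = 7454.5 km
Rhumb: Δφ = +0.6747, Δλ = +1.4252, Δψ = +0.9425, q = Δφ/Δψ = 0.7159 → d_rh = R√(Δφ²+q²Δλ²) = 7785.1 km
Excess = (7785.1 − 7454.5) / 7454.5 = 330.6 / 7454.5 = 4.43% ≈ 4.4%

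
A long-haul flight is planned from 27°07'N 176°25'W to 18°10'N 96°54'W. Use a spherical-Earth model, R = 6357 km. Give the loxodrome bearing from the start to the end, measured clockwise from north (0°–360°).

97.0°

Meridional parts: M(φ₁)=+0.4920, M(φ₂)=+0.3225 → ΔM = -0.1695;  Δλ = +1.3878 rad
tan C = Δλ / ΔM = -8.1886 → C = 96.96°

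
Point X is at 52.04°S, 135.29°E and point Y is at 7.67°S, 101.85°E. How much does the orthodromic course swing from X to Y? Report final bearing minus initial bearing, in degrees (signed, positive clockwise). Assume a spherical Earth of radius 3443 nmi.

+18.3°

Initial bearing θ₁ = atan2(sin Δλ cos φ₂, cos φ₁ sin φ₂ − sin φ₁ cos φ₂ cos Δλ) = 316.22°
Final bearing θ₂ = (initial bearing from the destination back to the start) + 180° = 334.57°
Δθ = θ₂ − θ₁ = +18.3°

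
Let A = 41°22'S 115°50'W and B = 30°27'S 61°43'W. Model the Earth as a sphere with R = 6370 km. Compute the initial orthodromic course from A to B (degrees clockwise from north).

N = sin Δλ·cos φ₂ = +0.6985;  D = cos φ₁ sin φ₂ − sin φ₁ cos φ₂ cos Δλ = -0.0464
initial course = atan2(N, D) = 93.80°

93.8°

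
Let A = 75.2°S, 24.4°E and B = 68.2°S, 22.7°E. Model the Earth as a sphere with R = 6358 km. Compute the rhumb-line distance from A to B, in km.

Rhumb course C = atan2(Δλ, Δψ) with Δψ = ln[tan(π/4+φ₂/2)/tan(π/4+φ₁/2)] = +0.3939, Δλ = -0.0297 → C = 355.69°
d = R·|Δφ| / |cos C| = 6358·0.12217 / 0.99717 = 779 km

779 km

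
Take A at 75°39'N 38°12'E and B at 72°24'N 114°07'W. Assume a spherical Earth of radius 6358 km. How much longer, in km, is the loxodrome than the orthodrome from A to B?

1209 km

Great circle: cos σ = sin φ₁ sin φ₂ + cos φ₁ cos φ₂ cos Δλ,  σ = 0.5412 rad → d_gc = 3441.0 km
Rhumb line: Δψ = -0.2068, q = Δφ/Δψ = 0.2743, d_rh = R√(Δφ²+q²Δλ²) = 4649.9 km
Excess = 4649.9 − 3441.0 = 1208.9 ≈ 1209 km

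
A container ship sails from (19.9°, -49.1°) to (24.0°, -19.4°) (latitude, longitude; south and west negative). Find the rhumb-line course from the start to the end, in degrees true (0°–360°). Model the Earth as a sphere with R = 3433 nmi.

Δψ = ln[tan(π/4+φ₂/2)/tan(π/4+φ₁/2)] = +0.0772
Δλ = +0.5184 rad (taken the short way round)
course = atan2(Δλ, Δψ) = 81.53°

81.5°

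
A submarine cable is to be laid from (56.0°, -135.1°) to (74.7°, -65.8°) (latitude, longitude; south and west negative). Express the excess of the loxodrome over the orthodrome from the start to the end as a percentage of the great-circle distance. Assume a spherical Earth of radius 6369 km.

5.3%

Great circle: σ = 0.5514 rad → d_gc = Rσ = 3511.6 km
Rhumb: Δφ = +0.3264, Δλ = +1.2095, Δψ = +0.8225, q = Δφ/Δψ = 0.3968 → d_rh = R√(Δφ²+q²Δλ²) = 3696.6 km
Excess = (3696.6 − 3511.6) / 3511.6 = 185.0 / 3511.6 = 5.27% ≈ 5.3%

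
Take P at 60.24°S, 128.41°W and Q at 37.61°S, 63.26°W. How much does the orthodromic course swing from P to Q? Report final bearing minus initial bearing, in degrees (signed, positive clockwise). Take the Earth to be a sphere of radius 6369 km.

Initial bearing θ₁ = atan2(sin Δλ cos φ₂, cos φ₁ sin φ₂ − sin φ₁ cos φ₂ cos Δλ) = 91.11°
Final bearing θ₂ = (initial bearing from the destination back to the start) + 180° = 38.79°
Δθ = θ₂ − θ₁ = -52.3°

-52.3°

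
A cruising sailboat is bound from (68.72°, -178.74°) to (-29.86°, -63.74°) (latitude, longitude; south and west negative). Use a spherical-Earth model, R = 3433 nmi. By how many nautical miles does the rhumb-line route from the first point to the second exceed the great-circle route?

Great circle: cos σ = sin φ₁ sin φ₂ + cos φ₁ cos φ₂ cos Δλ,  σ = 2.2105 rad → d_gc = 7588.6 nmi
Rhumb line: Δψ = -2.2185, q = Δφ/Δψ = 0.7755, d_rh = R√(Δφ²+q²Δλ²) = 7965.2 nmi
Excess = 7965.2 − 7588.6 = 376.6 ≈ 377 nmi

377 nmi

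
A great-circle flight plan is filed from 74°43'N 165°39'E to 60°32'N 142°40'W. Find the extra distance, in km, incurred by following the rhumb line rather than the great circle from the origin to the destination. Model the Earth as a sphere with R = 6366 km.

76 km

Great circle: cos σ = sin φ₁ sin φ₂ + cos φ₁ cos φ₂ cos Δλ,  σ = 0.4021 rad → d_gc = 2559.7 km
Rhumb line: Δψ = -0.6729, q = Δφ/Δψ = 0.3679, d_rh = R√(Δφ²+q²Δλ²) = 2635.5 km
Excess = 2635.5 − 2559.7 = 75.8 ≈ 76 km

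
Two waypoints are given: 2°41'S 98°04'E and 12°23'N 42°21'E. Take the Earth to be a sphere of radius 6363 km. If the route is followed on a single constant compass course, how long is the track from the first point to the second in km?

6371 km

Δψ = ln[tan(π/4+φ₂/2)/tan(π/4+φ₁/2)] = +0.2647;  Δφ = +0.2630 rad,  Δλ = -0.9724 rad
q = Δφ/Δψ = 0.9935
d = R·√(Δφ² + q²Δλ²) = 6363·1.00127 = 6371 km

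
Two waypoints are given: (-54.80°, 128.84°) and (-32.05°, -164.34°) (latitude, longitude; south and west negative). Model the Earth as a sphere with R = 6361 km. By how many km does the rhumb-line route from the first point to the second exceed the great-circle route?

170 km

Great circle: cos σ = sin φ₁ sin φ₂ + cos φ₁ cos φ₂ cos Δλ,  σ = 0.8945 rad → d_gc = 5689.7 km
Rhumb line: Δψ = +0.5571, q = Δφ/Δψ = 0.7127, d_rh = R√(Δφ²+q²Δλ²) = 5859.6 km
Excess = 5859.6 − 5689.7 = 169.9 ≈ 170 km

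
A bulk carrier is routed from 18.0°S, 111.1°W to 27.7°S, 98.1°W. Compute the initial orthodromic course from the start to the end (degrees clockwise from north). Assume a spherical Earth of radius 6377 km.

N = sin Δλ·cos φ₂ = +0.1992;  D = cos φ₁ sin φ₂ − sin φ₁ cos φ₂ cos Δλ = -0.1755
initial course = atan2(N, D) = 131.39°

131.4°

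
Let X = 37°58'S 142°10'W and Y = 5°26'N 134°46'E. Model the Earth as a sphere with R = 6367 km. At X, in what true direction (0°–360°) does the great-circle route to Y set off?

θ = atan2( sin Δλ·cos φ₂ ,  cos φ₁ sin φ₂ − sin φ₁ cos φ₂ cos Δλ )
  = atan2(-0.9882, +0.1486) = 278.55°

278.6°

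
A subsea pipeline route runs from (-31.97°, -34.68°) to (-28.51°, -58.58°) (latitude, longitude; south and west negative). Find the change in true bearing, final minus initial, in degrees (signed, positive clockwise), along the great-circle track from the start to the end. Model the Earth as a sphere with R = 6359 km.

Initial bearing θ₁ = atan2(sin Δλ cos φ₂, cos φ₁ sin φ₂ − sin φ₁ cos φ₂ cos Δλ) = 273.29°
Final bearing θ₂ = (initial bearing from the destination back to the start) + 180° = 285.46°
Δθ = θ₂ − θ₁ = +12.2°

+12.2°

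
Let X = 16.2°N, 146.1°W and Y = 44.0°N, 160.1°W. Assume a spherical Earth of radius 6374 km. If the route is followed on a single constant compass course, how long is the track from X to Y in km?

3365 km

Δψ = ln[tan(π/4+φ₂/2)/tan(π/4+φ₁/2)] = +0.5703;  Δφ = +0.4852 rad,  Δλ = -0.2443 rad
q = Δφ/Δψ = 0.8508
d = R·√(Δφ² + q²Δλ²) = 6374·0.52786 = 3365 km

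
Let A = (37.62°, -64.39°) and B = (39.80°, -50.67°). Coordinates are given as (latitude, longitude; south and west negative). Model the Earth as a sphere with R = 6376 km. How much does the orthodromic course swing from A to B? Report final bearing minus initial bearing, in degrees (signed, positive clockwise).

At departure: θ₁ = atan2(sin Δλ cos φ₂, cos φ₁ sin φ₂ − sin φ₁ cos φ₂ cos Δλ) = 74.24°
At arrival: θ₂ = atan2(sin Δλ cos φ₁, −cos φ₂ sin φ₁ + sin φ₂ cos φ₁ cos Δλ) = 82.85°
Δθ = θ₂ − θ₁ = +8.6°

+8.6°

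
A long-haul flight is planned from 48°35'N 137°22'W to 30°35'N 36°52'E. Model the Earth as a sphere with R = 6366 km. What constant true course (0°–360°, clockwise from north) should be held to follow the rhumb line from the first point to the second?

Meridional parts: M(φ₁)=+0.9728, M(φ₂)=+0.5611 → ΔM = -0.4117;  Δλ = +3.0409 rad
tan C = Δλ / ΔM = -7.3868 → C = 97.71°

97.7°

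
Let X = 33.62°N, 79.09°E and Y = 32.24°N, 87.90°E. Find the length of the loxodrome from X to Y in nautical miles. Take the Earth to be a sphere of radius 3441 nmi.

Δψ = ln[tan(π/4+φ₂/2)/tan(π/4+φ₁/2)] = -0.0287;  Δφ = -0.0241 rad,  Δλ = +0.1538 rad
q = Δφ/Δψ = 0.8393
d = R·√(Δφ² + q²Δλ²) = 3441·0.13128 = 452 nmi

452 nmi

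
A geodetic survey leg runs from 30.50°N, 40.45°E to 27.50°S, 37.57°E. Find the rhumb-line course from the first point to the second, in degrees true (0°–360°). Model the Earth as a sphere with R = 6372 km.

Δψ = ln[tan(π/4+φ₂/2)/tan(π/4+φ₁/2)] = -1.0589
Δλ = -0.0503 rad (taken the short way round)
course = atan2(Δλ, Δψ) = 182.72°

182.7°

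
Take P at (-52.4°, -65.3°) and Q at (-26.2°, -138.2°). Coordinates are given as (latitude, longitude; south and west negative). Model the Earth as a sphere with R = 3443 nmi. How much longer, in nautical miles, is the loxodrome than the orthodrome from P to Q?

111 nmi

Great circle: cos σ = sin φ₁ sin φ₂ + cos φ₁ cos φ₂ cos Δλ,  σ = 1.0347 rad → d_gc = 3562.51 nmi
Rhumb line: Δψ = +0.6035, q = Δφ/Δψ = 0.7578, d_rh = R√(Δφ²+q²Δλ²) = 3673.97 nmi
Excess = 3673.97 − 3562.51 = 111.46 ≈ 111 nmi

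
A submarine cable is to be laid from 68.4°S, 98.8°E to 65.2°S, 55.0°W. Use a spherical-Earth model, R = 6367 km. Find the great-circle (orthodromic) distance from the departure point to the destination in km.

5015 km

cos σ = sin φ₁ sin φ₂ + cos φ₁ cos φ₂ cos Δλ
      = sin(-68.40°)sin(-65.20°) + cos(-68.40°)cos(-65.20°)cos(-153.80°) = 0.7055
σ = 45.131° → d = Rσ = 6367·0.78769 = 5015 km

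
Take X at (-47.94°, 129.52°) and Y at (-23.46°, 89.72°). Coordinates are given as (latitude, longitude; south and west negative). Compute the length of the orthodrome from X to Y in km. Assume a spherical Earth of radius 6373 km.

4433 km

Haversine: a = sin²(Δφ/2)+cos φ₁ cos φ₂ sin²(Δλ/2) = 0.11615;  σ = 2·atan2(√a,√(1−a))
σ = 39.851° → d = Rσ = 6373·0.69554 = 4433 km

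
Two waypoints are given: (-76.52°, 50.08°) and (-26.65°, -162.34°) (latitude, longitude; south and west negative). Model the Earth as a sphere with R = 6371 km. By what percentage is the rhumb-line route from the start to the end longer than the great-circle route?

23.3%

Great circle: σ = 1.3074 rad → d_gc = Rσ = 8329.8 km
Rhumb: Δφ = +0.8704, Δλ = +2.5758, Δψ = +1.6527, q = Δφ/Δψ = 0.5267 → d_rh = R√(Δφ²+q²Δλ²) = 10268.6 km
Excess = (10268.6 − 8329.8) / 8329.8 = 1938.8 / 8329.8 = 23.28% ≈ 23.3%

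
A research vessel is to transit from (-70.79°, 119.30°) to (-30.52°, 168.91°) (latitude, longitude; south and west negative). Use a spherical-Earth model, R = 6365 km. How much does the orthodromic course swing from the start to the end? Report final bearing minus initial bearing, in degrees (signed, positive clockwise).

-41.7°

Initial bearing θ₁ = atan2(sin Δλ cos φ₂, cos φ₁ sin φ₂ − sin φ₁ cos φ₂ cos Δλ) = 61.25°
Final bearing θ₂ = (initial bearing from the destination back to the start) + 180° = 19.56°
Δθ = θ₂ − θ₁ = -41.7°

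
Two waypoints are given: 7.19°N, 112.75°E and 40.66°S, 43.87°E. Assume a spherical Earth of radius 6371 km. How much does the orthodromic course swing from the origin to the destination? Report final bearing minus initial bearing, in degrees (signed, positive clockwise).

Initial bearing θ₁ = atan2(sin Δλ cos φ₂, cos φ₁ sin φ₂ − sin φ₁ cos φ₂ cos Δλ) = 226.11°
Final bearing θ₂ = (initial bearing from the destination back to the start) + 180° = 250.49°
Δθ = θ₂ − θ₁ = +24.4°

+24.4°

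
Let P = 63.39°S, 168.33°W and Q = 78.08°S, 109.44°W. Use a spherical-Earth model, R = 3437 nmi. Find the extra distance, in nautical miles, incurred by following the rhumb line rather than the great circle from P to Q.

Great circle: cos σ = sin φ₁ sin φ₂ + cos φ₁ cos φ₂ cos Δλ,  σ = 0.3960 rad → d_gc = 1361.2 nmi
Rhumb line: Δψ = -0.8177, q = Δφ/Δψ = 0.3136, d_rh = R√(Δφ²+q²Δλ²) = 1415.5 nmi
Excess = 1415.5 − 1361.2 = 54.3 ≈ 54 nmi

54 nmi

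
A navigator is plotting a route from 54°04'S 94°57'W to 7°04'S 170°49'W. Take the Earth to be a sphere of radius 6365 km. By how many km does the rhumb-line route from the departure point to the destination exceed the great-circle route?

206 km

Great circle: cos σ = sin φ₁ sin φ₂ + cos φ₁ cos φ₂ cos Δλ,  σ = 1.3266 rad → d_gc = 8443.5 km
Rhumb line: Δψ = +1.0025, q = Δφ/Δψ = 0.8183, d_rh = R√(Δφ²+q²Δλ²) = 8649.8 km
Excess = 8649.8 − 8443.5 = 206.3 ≈ 206 km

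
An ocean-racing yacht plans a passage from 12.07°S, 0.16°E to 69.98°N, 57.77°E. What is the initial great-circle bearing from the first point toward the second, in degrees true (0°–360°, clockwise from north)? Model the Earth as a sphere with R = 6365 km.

16.8°

θ = atan2( sin Δλ·cos φ₂ ,  cos φ₁ sin φ₂ − sin φ₁ cos φ₂ cos Δλ )
  = atan2(+0.2891, +0.9571) = 16.81°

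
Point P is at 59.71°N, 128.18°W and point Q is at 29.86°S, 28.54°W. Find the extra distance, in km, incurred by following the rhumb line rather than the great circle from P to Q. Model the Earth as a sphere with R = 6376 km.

291 km

Great circle: cos σ = sin φ₁ sin φ₂ + cos φ₁ cos φ₂ cos Δλ,  σ = 2.0981 rad → d_gc = 13377.2 km
Rhumb line: Δψ = -1.8534, q = Δφ/Δψ = 0.8435, d_rh = R√(Δφ²+q²Δλ²) = 13668.4 km
Excess = 13668.4 − 13377.2 = 291.2 ≈ 291 km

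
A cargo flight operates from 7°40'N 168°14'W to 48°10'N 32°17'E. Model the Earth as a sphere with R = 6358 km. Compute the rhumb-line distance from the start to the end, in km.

15769 km

Δψ = ln[tan(π/4+φ₂/2)/tan(π/4+φ₁/2)] = +0.8276;  Δφ = +0.7069 rad,  Δλ = -2.7835 rad
q = Δφ/Δψ = 0.8541
d = R·√(Δφ² + q²Δλ²) = 6358·2.48024 = 15769 km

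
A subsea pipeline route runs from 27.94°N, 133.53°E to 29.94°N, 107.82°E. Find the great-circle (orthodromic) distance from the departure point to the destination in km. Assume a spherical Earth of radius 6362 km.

Haversine: a = sin²(Δφ/2)+cos φ₁ cos φ₂ sin²(Δλ/2) = 0.03820;  σ = 2·atan2(√a,√(1−a))
σ = 22.541° → d = Rσ = 6362·0.39342 = 2503 km

2503 km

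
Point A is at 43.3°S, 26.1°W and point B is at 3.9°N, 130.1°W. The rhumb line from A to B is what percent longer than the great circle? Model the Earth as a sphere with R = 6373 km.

2.6%

Great circle: σ = 1.7950 rad → d_gc = Rσ = 11439.4 km
Rhumb: Δφ = +0.8238, Δλ = -1.8151, Δψ = +0.9081, q = Δφ/Δψ = 0.9071 → d_rh = R√(Δφ²+q²Δλ²) = 11733.6 km
Excess = (11733.6 − 11439.4) / 11439.4 = 294.2 / 11439.4 = 2.57% ≈ 2.6%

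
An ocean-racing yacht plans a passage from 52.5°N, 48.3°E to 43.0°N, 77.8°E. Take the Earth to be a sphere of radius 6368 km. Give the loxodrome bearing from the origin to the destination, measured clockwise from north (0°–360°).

Δψ = ln[tan(π/4+φ₂/2)/tan(π/4+φ₁/2)] = -0.2476
Δλ = +0.5149 rad (taken the short way round)
course = atan2(Δλ, Δψ) = 115.68°

115.7°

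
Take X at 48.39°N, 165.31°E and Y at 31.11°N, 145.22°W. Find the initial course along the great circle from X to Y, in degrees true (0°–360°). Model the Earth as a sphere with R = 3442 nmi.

96.4°

N = sin Δλ·cos φ₂ = +0.6508;  D = cos φ₁ sin φ₂ − sin φ₁ cos φ₂ cos Δλ = -0.0729
initial course = atan2(N, D) = 96.39°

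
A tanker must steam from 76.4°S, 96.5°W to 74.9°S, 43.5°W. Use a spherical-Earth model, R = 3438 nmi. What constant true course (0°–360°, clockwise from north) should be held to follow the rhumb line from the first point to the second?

83.5°

Meridional parts: M(φ₁)=-2.1266, M(φ₂)=-2.0209 → ΔM = +0.1057;  Δλ = +0.9250 rad
tan C = Δλ / ΔM = +8.7493 → C = 83.48°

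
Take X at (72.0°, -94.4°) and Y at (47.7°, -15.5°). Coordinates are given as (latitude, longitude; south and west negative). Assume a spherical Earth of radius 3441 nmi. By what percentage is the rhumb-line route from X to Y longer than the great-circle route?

6.4%

Great circle: σ = 0.7326 rad → d_gc = Rσ = 2520.7 nmi
Rhumb: Δφ = -0.4241, Δλ = +1.3771, Δψ = -0.8931, q = Δφ/Δψ = 0.4749 → d_rh = R√(Δφ²+q²Δλ²) = 2682.1 nmi
Excess = (2682.1 − 2520.7) / 2520.7 = 161.4 / 2520.7 = 6.40% ≈ 6.4%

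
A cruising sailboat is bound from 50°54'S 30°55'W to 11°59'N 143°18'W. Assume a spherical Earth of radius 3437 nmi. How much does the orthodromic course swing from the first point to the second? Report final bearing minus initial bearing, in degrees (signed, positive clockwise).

+60.5°

Initial bearing θ₁ = atan2(sin Δλ cos φ₂, cos φ₁ sin φ₂ − sin φ₁ cos φ₂ cos Δλ) = 260.08°
Final bearing θ₂ = (initial bearing from the destination back to the start) + 180° = 320.57°
Δθ = θ₂ − θ₁ = +60.5°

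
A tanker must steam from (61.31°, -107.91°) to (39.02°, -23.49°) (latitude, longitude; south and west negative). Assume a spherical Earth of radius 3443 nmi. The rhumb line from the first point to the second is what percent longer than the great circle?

Great circle: σ = 0.9415 rad → d_gc = Rσ = 3241.6 nmi
Rhumb: Δφ = -0.3890, Δλ = +1.4734, Δψ = -0.6229, q = Δφ/Δψ = 0.6246 → d_rh = R√(Δφ²+q²Δλ²) = 3439.9 nmi
Excess = (3439.9 − 3241.6) / 3241.6 = 198.3 / 3241.6 = 6.12% ≈ 6.1%

6.1%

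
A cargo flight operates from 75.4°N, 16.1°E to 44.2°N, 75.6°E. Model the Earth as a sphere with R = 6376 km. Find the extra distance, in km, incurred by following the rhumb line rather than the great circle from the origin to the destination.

155 km

Great circle: cos σ = sin φ₁ sin φ₂ + cos φ₁ cos φ₂ cos Δλ,  σ = 0.6976 rad → d_gc = 4448.0 km
Rhumb line: Δψ = -1.1932, q = Δφ/Δψ = 0.4564, d_rh = R√(Δφ²+q²Δλ²) = 4602.9 km
Excess = 4602.9 − 4448.0 = 154.9 ≈ 155 km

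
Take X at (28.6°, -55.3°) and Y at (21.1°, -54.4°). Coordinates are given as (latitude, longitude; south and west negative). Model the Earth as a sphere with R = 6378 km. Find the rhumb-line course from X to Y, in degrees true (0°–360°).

173.8°

Δψ = ln[tan(π/4+φ₂/2)/tan(π/4+φ₁/2)] = -0.1444
Δλ = +0.0157 rad (taken the short way round)
course = atan2(Δλ, Δψ) = 173.79°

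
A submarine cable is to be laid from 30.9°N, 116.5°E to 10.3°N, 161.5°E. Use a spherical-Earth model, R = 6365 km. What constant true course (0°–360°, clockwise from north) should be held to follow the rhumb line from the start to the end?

Δψ = ln[tan(π/4+φ₂/2)/tan(π/4+φ₁/2)] = -0.3868
Δλ = +0.7854 rad (taken the short way round)
course = atan2(Δλ, Δψ) = 116.22°

116.2°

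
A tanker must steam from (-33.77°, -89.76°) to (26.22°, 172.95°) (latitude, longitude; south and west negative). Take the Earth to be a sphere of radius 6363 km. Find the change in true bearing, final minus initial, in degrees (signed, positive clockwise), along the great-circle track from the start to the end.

+9.9°

Initial bearing θ₁ = atan2(sin Δλ cos φ₂, cos φ₁ sin φ₂ − sin φ₁ cos φ₂ cos Δλ) = 288.86°
Final bearing θ₂ = (initial bearing from the destination back to the start) + 180° = 298.73°
Δθ = θ₂ − θ₁ = +9.9°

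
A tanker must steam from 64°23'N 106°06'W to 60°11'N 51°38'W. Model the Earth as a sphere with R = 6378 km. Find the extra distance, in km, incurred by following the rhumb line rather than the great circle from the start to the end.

Great circle: cos σ = sin φ₁ sin φ₂ + cos φ₁ cos φ₂ cos Δλ,  σ = 0.4340 rad → d_gc = 2768.2 km
Rhumb line: Δψ = -0.1579, q = Δφ/Δψ = 0.4642, d_rh = R√(Δφ²+q²Δλ²) = 2853.3 km
Excess = 2853.3 − 2768.2 = 85.1 ≈ 85 km

85 km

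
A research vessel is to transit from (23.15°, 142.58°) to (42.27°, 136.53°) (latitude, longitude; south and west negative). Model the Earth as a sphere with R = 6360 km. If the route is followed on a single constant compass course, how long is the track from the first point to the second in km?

Δψ = ln[tan(π/4+φ₂/2)/tan(π/4+φ₁/2)] = +0.4000;  Δφ = +0.3337 rad,  Δλ = -0.1056 rad
q = Δφ/Δψ = 0.8342
d = R·√(Δφ² + q²Δλ²) = 6360·0.34514 = 2195 km

2195 km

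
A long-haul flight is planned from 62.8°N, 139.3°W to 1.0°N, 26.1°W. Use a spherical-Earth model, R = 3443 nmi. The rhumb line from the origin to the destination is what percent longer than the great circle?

7.4%

Great circle: σ = 1.7361 rad → d_gc = Rσ = 5977.3 nmi
Rhumb: Δφ = -1.0786, Δλ = +1.9757, Δψ = -1.4017, q = Δφ/Δψ = 0.7695 → d_rh = R√(Δφ²+q²Δλ²) = 6418.1 nmi
Excess = (6418.1 − 5977.3) / 5977.3 = 440.8 / 5977.3 = 7.37% ≈ 7.4%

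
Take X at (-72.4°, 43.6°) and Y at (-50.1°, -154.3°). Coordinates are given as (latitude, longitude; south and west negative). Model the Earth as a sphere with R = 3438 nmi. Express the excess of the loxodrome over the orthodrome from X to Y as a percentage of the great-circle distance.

Great circle: σ = 0.9924 rad → d_gc = Rσ = 3411.8 nmi
Rhumb: Δφ = +0.3892, Δλ = +2.8292, Δψ = +0.8522, q = Δφ/Δψ = 0.4567 → d_rh = R√(Δφ²+q²Δλ²) = 4639.6 nmi
Excess = (4639.6 − 3411.8) / 3411.8 = 1227.8 / 3411.8 = 35.99% ≈ 36.0%

36.0%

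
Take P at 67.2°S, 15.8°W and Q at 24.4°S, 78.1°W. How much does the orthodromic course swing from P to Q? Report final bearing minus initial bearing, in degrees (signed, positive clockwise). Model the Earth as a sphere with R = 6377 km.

Initial bearing θ₁ = atan2(sin Δλ cos φ₂, cos φ₁ sin φ₂ − sin φ₁ cos φ₂ cos Δλ) = 285.93°
Final bearing θ₂ = (initial bearing from the destination back to the start) + 180° = 335.85°
Δθ = θ₂ − θ₁ = +49.9°

+49.9°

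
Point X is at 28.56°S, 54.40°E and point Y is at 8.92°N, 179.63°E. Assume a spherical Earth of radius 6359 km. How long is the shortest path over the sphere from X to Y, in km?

Haversine: a = sin²(Δφ/2)+cos φ₁ cos φ₂ sin²(Δλ/2) = 0.78733;  σ = 2·atan2(√a,√(1−a))
σ = 125.076° → d = Rσ = 6359·2.18299 = 13882 km

13882 km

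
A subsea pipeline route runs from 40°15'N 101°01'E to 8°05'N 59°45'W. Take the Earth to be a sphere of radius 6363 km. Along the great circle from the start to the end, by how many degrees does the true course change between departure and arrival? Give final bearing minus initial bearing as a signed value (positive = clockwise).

-136.6°

Initial bearing θ₁ = atan2(sin Δλ cos φ₂, cos φ₁ sin φ₂ − sin φ₁ cos φ₂ cos Δλ) = 335.37°
Final bearing θ₂ = (initial bearing from the destination back to the start) + 180° = 198.74°
Δθ = θ₂ − θ₁ = -136.6°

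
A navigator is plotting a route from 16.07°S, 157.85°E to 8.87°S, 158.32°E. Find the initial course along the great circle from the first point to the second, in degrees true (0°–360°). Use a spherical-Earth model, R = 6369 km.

θ = atan2( sin Δλ·cos φ₂ ,  cos φ₁ sin φ₂ − sin φ₁ cos φ₂ cos Δλ )
  = atan2(+0.0081, +0.1253) = 3.70°

3.7°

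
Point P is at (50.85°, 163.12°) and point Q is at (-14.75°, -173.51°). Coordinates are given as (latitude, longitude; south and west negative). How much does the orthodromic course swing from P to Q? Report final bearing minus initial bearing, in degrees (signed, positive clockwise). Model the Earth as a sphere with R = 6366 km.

Initial bearing θ₁ = atan2(sin Δλ cos φ₂, cos φ₁ sin φ₂ − sin φ₁ cos φ₂ cos Δλ) = 155.69°
Final bearing θ₂ = (initial bearing from the destination back to the start) + 180° = 164.41°
Δθ = θ₂ − θ₁ = +8.7°

+8.7°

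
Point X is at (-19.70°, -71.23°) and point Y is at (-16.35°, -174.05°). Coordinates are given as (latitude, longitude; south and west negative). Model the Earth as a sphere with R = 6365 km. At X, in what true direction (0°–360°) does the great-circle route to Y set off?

250.2°

θ = atan2( sin Δλ·cos φ₂ ,  cos φ₁ sin φ₂ − sin φ₁ cos φ₂ cos Δλ )
  = atan2(-0.9356, -0.3368) = 250.20°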